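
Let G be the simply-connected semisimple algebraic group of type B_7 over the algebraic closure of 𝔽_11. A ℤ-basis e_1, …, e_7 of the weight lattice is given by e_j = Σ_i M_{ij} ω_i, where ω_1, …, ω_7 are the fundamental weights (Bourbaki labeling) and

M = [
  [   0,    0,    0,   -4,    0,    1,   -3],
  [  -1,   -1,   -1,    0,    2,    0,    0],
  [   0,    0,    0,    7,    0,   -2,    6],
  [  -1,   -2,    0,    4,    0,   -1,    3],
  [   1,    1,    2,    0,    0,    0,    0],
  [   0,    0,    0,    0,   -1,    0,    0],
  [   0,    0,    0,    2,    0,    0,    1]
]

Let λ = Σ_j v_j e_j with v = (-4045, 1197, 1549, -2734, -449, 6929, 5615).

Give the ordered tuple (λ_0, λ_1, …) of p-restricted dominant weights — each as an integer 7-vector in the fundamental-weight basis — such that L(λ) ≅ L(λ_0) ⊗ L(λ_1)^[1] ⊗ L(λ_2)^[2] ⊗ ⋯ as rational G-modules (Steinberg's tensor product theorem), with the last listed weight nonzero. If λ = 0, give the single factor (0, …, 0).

((8, 5, 1, 4, 8, 9, 4), (4, 3, 8, 2, 0, 7, 2), (8, 3, 5, 5, 2, 3, 1))

ω-coordinates c = M·v, v = (-4045, 1197, 1549, -2734, -449, 6929, 5615):
  c_1 = 0*-4045 + 0*1197 + 0*1549 + -4*-2734 + 0*-449 + 1*6929 + -3*5615 = 1020
  c_2 = -1*-4045 + -1*1197 + -1*1549 + 0*-2734 + 2*-449 + 0*6929 + 0*5615 = 401
  c_3 = 0*-4045 + 0*1197 + 0*1549 + 7*-2734 + 0*-449 + -2*6929 + 6*5615 = 694
  c_4 = -1*-4045 + -2*1197 + 0*1549 + 4*-2734 + 0*-449 + -1*6929 + 3*5615 = 631
  c_5 = 1*-4045 + 1*1197 + 2*1549 + 0*-2734 + 0*-449 + 0*6929 + 0*5615 = 250
  c_6 = 0*-4045 + 0*1197 + 0*1549 + 0*-2734 + -1*-449 + 0*6929 + 0*5615 = 449
  c_7 = 0*-4045 + 0*1197 + 0*1549 + 2*-2734 + 0*-449 + 0*6929 + 1*5615 = 147
Base-11 expansion of each c_i:
  c_1 = 1020 = 8·11^0 + 4·11^1 + 8·11^2
  c_2 = 401 = 5·11^0 + 3·11^1 + 3·11^2
  c_3 = 694 = 1·11^0 + 8·11^1 + 5·11^2
  c_4 = 631 = 4·11^0 + 2·11^1 + 5·11^2
  c_5 = 250 = 8·11^0 + 0·11^1 + 2·11^2
  c_6 = 449 = 9·11^0 + 7·11^1 + 3·11^2
  c_7 = 147 = 4·11^0 + 2·11^1 + 1·11^2
Factor λ_0 = (8, 5, 1, 4, 8, 9, 4)
Factor λ_1 = (4, 3, 8, 2, 0, 7, 2)
Factor λ_2 = (8, 3, 5, 5, 2, 3, 1)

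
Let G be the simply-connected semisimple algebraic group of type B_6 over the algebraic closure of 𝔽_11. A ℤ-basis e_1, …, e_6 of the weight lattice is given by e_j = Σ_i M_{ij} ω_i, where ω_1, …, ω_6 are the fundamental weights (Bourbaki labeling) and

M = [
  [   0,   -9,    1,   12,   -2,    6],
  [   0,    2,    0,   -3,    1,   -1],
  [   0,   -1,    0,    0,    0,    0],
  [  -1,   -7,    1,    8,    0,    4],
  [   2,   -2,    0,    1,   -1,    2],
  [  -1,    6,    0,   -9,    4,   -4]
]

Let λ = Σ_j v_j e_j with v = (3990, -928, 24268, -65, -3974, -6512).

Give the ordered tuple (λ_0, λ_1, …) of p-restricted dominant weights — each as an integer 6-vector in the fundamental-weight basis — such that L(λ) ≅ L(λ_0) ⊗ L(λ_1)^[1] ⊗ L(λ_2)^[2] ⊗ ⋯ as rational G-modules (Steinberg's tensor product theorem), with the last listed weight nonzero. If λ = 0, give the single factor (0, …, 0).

((1, 8, 4, 8, 6, 2), (10, 2, 7, 7, 10, 8), (5, 7, 7, 1, 5, 9))

In the fundamental-weight basis, λ has coordinates c = M·v (v = (3990, -928, 24268, -65, -3974, -6512)):
  c_1 = 0*3990 + -9*-928 + 1*24268 + 12*-65 + -2*-3974 + 6*-6512 = 716
  c_2 = 0*3990 + 2*-928 + 0*24268 + -3*-65 + 1*-3974 + -1*-6512 = 877
  c_3 = 0*3990 + -1*-928 + 0*24268 + 0*-65 + 0*-3974 + 0*-6512 = 928
  c_4 = -1*3990 + -7*-928 + 1*24268 + 8*-65 + 0*-3974 + 4*-6512 = 206
  c_5 = 2*3990 + -2*-928 + 0*24268 + 1*-65 + -1*-3974 + 2*-6512 = 721
  c_6 = -1*3990 + 6*-928 + 0*24268 + -9*-65 + 4*-3974 + -4*-6512 = 1179
Writing each c_i in base p = 11:
  c_1 = 716 = 1·11^0 + 10·11^1 + 5·11^2
  c_2 = 877 = 8·11^0 + 2·11^1 + 7·11^2
  c_3 = 928 = 4·11^0 + 7·11^1 + 7·11^2
  c_4 = 206 = 8·11^0 + 7·11^1 + 1·11^2
  c_5 = 721 = 6·11^0 + 10·11^1 + 5·11^2
  c_6 = 1179 = 2·11^0 + 8·11^1 + 9·11^2
λ_0 = (1, 8, 4, 8, 6, 2)
λ_1 = (10, 2, 7, 7, 10, 8)
λ_2 = (5, 7, 7, 1, 5, 9)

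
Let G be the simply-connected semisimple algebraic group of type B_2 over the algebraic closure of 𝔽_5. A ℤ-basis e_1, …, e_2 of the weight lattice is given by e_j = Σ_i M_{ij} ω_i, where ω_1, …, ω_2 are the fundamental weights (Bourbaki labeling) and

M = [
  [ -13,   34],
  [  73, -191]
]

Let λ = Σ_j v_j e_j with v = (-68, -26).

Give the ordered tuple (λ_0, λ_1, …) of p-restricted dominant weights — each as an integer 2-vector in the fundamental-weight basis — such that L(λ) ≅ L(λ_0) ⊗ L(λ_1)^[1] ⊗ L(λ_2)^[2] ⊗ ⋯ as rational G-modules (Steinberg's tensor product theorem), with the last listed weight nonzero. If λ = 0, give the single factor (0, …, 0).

In the fundamental-weight basis, λ has coordinates c = M·v (v = (-68, -26)):
  c_1 = (-13)·(-68) + (34)·(-26) = 0
  c_2 = (73)·(-68) + (-191)·(-26) = 2
p = 5; digits c_i = Σ_j d_{ij}·5^j, 0 ≤ d_{ij} < 5:
  c_1 = 0
  c_2 = 2 = 2·5^0
p-restricted factor λ_0 = (0, 2)

((0, 2),)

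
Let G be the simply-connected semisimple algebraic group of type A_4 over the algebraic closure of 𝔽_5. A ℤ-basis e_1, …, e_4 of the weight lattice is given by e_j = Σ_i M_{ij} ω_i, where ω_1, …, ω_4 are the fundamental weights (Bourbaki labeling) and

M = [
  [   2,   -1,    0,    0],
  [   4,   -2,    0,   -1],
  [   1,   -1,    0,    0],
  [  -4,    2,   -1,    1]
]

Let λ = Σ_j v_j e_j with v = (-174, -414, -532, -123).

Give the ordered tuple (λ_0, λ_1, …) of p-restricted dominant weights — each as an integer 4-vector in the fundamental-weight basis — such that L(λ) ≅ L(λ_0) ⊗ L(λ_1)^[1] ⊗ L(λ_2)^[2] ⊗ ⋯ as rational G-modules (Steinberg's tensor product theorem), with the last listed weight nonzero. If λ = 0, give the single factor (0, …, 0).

((1, 0, 0, 2), (3, 1, 3, 0), (2, 0, 4, 1), (0, 2, 1, 2))

In the fundamental-weight basis, λ has coordinates c = M·v (v = (-174, -414, -532, -123)):
  c_1 = (2)·(-174) + (-1)·(-414) + (0)·(-532) + (0)·(-123) = 66
  c_2 = (4)·(-174) + (-2)·(-414) + (0)·(-532) + (-1)·(-123) = 255
  c_3 = (1)·(-174) + (-1)·(-414) + (0)·(-532) + (0)·(-123) = 240
  c_4 = (-4)·(-174) + (2)·(-414) + (-1)·(-532) + (1)·(-123) = 277
Expand coordinatewise in base 5:
  c_1 = 66 = 1·5^0 + 3·5^1 + 2·5^2
  c_2 = 255 = 0·5^0 + 1·5^1 + 0·5^2 + 2·5^3
  c_3 = 240 = 0·5^0 + 3·5^1 + 4·5^2 + 1·5^3
  c_4 = 277 = 2·5^0 + 0·5^1 + 1·5^2 + 2·5^3
Factor λ_0 = (1, 0, 0, 2)
Factor λ_1 = (3, 1, 3, 0)
Factor λ_2 = (2, 0, 4, 1)
Factor λ_3 = (0, 2, 1, 2)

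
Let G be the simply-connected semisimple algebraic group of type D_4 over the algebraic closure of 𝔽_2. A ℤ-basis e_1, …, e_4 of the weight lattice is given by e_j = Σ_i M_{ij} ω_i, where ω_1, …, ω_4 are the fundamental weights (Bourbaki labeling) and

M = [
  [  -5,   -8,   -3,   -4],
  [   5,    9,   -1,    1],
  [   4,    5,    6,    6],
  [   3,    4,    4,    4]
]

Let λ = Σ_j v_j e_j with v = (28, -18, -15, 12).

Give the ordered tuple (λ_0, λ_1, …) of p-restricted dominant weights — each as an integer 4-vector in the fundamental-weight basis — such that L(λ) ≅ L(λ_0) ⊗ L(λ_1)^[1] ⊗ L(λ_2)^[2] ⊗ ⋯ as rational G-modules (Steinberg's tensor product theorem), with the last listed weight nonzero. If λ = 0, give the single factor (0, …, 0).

Compute c_i = Σ_j M_{ij} v_j with v = (28, -18, -15, 12):
  c_1 = (-5)·(28) + (-8)·(-18) + (-3)·(-15) + (-4)·(12) = 1
  c_2 = (5)·(28) + (9)·(-18) + (-1)·(-15) + (1)·(12) = 5
  c_3 = (4)·(28) + (5)·(-18) + (6)·(-15) + (6)·(12) = 4
  c_4 = (3)·(28) + (4)·(-18) + (4)·(-15) + (4)·(12) = 0
Base-2 expansion of each c_i:
  c_1 = 1 = 1·2^0
  c_2 = 5 = 1·2^0 + 0·2^1 + 1·2^2
  c_3 = 4 = 0·2^0 + 0·2^1 + 1·2^2
  c_4 = 0
λ_0 = (1, 1, 0, 0)
λ_1 = (0, 0, 0, 0)
λ_2 = (0, 1, 1, 0)

((1, 1, 0, 0), (0, 0, 0, 0), (0, 1, 1, 0))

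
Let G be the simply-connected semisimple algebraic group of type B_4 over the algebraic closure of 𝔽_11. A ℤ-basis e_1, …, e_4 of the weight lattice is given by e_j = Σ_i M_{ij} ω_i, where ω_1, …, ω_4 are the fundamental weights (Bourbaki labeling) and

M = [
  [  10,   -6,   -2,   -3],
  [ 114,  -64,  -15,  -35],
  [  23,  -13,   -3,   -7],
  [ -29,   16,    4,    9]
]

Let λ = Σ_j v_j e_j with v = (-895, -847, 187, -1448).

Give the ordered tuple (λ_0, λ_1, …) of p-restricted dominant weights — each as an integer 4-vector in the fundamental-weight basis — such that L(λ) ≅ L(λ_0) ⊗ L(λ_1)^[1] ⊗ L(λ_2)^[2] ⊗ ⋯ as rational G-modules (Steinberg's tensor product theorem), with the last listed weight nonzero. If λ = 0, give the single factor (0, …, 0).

ω-coordinates c = M·v, v = (-895, -847, 187, -1448):
  c_1 = (10)·(-895) + (-6)·(-847) + (-2)·(187) + (-3)·(-1448) = 102
  c_2 = (114)·(-895) + (-64)·(-847) + (-15)·(187) + (-35)·(-1448) = 53
  c_3 = (23)·(-895) + (-13)·(-847) + (-3)·(187) + (-7)·(-1448) = 1
  c_4 = (-29)·(-895) + (16)·(-847) + 4·187 + (9)·(-1448) = 119
p = 11; digits c_i = Σ_j d_{ij}·11^j, 0 ≤ d_{ij} < 11:
  c_1 = 102 = 3·11^0 + 9·11^1
  c_2 = 53 = 9·11^0 + 4·11^1
  c_3 = 1 = 1·11^0
  c_4 = 119 = 9·11^0 + 10·11^1
p-restricted factor λ_0 = (3, 9, 1, 9)
p-restricted factor λ_1 = (9, 4, 0, 10)

((3, 9, 1, 9), (9, 4, 0, 10))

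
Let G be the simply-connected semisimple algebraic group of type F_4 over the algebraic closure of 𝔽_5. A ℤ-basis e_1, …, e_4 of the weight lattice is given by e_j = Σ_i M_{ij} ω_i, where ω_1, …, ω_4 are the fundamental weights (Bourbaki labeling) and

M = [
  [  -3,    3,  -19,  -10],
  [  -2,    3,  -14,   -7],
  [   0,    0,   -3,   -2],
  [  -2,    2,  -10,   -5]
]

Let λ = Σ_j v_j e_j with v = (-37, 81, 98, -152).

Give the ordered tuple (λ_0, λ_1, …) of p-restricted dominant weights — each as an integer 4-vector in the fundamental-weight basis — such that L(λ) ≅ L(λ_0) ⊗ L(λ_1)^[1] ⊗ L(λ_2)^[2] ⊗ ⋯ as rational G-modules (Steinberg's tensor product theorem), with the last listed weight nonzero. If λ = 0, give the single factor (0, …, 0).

((2, 4, 0, 1), (2, 1, 2, 3))

In the fundamental-weight basis, λ has coordinates c = M·v (v = (-37, 81, 98, -152)):
  c_1 = -3*-37 + 3*81 + -19*98 + -10*-152 = 12
  c_2 = -2*-37 + 3*81 + -14*98 + -7*-152 = 9
  c_3 = 0*-37 + 0*81 + -3*98 + -2*-152 = 10
  c_4 = -2*-37 + 2*81 + -10*98 + -5*-152 = 16
Expand coordinatewise in base 5:
  c_1 = 12 = 2·5^0 + 2·5^1
  c_2 = 9 = 4·5^0 + 1·5^1
  c_3 = 10 = 0·5^0 + 2·5^1
  c_4 = 16 = 1·5^0 + 3·5^1
p-restricted factor λ_0 = (2, 4, 0, 1)
p-restricted factor λ_1 = (2, 1, 2, 3)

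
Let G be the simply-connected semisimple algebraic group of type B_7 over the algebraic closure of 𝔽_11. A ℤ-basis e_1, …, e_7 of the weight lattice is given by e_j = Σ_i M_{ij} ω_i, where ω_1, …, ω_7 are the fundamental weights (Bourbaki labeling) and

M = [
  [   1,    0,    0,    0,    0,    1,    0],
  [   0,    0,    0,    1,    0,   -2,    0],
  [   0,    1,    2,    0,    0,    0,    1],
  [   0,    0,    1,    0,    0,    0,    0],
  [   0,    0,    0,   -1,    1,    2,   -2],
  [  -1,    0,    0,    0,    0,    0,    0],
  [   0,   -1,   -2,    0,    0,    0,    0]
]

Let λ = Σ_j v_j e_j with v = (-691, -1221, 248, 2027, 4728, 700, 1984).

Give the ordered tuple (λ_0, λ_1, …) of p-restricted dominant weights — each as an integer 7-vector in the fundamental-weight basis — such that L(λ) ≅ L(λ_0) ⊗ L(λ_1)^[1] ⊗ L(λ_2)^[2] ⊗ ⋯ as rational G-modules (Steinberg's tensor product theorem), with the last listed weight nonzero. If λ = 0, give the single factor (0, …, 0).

((9, 0, 5, 6, 1, 9, 10), (0, 2, 4, 0, 1, 7, 10), (0, 5, 10, 2, 1, 5, 5))

Change of basis e → ω: c = M·v where v = (-691, -1221, 248, 2027, 4728, 700, 1984):
  c_1 = (1)·(-691) + (0)·(-1221) + (0)·(248) + (0)·(2027) + (0)·(4728) + (1)·(700) + (0)·(1984) = 9
  c_2 = (0)·(-691) + (0)·(-1221) + (0)·(248) + (1)·(2027) + (0)·(4728) + (-2)·(700) + (0)·(1984) = 627
  c_3 = (0)·(-691) + (1)·(-1221) + (2)·(248) + (0)·(2027) + (0)·(4728) + (0)·(700) + (1)·(1984) = 1259
  c_4 = (0)·(-691) + (0)·(-1221) + (1)·(248) + (0)·(2027) + (0)·(4728) + (0)·(700) + (0)·(1984) = 248
  c_5 = (0)·(-691) + (0)·(-1221) + (0)·(248) + (-1)·(2027) + (1)·(4728) + (2)·(700) + (-2)·(1984) = 133
  c_6 = (-1)·(-691) + (0)·(-1221) + (0)·(248) + (0)·(2027) + (0)·(4728) + (0)·(700) + (0)·(1984) = 691
  c_7 = (0)·(-691) + (-1)·(-1221) + (-2)·(248) + (0)·(2027) + (0)·(4728) + (0)·(700) + (0)·(1984) = 725
p = 11; digits c_i = Σ_j d_{ij}·11^j, 0 ≤ d_{ij} < 11:
  c_1 = 9 = 9·11^0
  c_2 = 627 = 0·11^0 + 2·11^1 + 5·11^2
  c_3 = 1259 = 5·11^0 + 4·11^1 + 10·11^2
  c_4 = 248 = 6·11^0 + 0·11^1 + 2·11^2
  c_5 = 133 = 1·11^0 + 1·11^1 + 1·11^2
  c_6 = 691 = 9·11^0 + 7·11^1 + 5·11^2
  c_7 = 725 = 10·11^0 + 10·11^1 + 5·11^2
p-restricted factor λ_0 = (9, 0, 5, 6, 1, 9, 10)
p-restricted factor λ_1 = (0, 2, 4, 0, 1, 7, 10)
p-restricted factor λ_2 = (0, 5, 10, 2, 1, 5, 5)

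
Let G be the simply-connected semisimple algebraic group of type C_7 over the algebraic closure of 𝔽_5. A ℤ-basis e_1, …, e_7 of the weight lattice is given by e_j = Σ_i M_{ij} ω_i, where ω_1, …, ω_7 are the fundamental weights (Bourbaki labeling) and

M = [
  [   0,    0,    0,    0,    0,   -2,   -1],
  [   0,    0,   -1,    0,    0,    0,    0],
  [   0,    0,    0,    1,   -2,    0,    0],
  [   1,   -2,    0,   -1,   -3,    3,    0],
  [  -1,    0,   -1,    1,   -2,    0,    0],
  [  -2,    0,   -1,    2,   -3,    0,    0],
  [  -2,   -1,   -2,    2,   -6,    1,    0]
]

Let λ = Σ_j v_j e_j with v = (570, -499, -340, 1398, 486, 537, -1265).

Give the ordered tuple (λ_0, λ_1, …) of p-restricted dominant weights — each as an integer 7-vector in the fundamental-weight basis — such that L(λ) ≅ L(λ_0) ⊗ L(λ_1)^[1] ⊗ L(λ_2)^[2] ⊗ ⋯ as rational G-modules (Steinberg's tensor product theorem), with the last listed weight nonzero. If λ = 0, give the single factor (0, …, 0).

((1, 0, 1, 3, 1, 3, 1), (3, 3, 0, 4, 4, 2, 1), (2, 3, 2, 2, 2, 1, 3), (1, 2, 3, 2, 1, 4, 3))

ω-coordinates c = M·v, v = (570, -499, -340, 1398, 486, 537, -1265):
  c_1 = (0)·(570) + (0)·(-499) + (0)·(-340) + (0)·(1398) + (0)·(486) + (-2)·(537) + (-1)·(-1265) = 191
  c_2 = (0)·(570) + (0)·(-499) + (-1)·(-340) + (0)·(1398) + (0)·(486) + (0)·(537) + (0)·(-1265) = 340
  c_3 = (0)·(570) + (0)·(-499) + (0)·(-340) + (1)·(1398) + (-2)·(486) + (0)·(537) + (0)·(-1265) = 426
  c_4 = (1)·(570) + (-2)·(-499) + (0)·(-340) + (-1)·(1398) + (-3)·(486) + (3)·(537) + (0)·(-1265) = 323
  c_5 = (-1)·(570) + (0)·(-499) + (-1)·(-340) + (1)·(1398) + (-2)·(486) + (0)·(537) + (0)·(-1265) = 196
  c_6 = (-2)·(570) + (0)·(-499) + (-1)·(-340) + (2)·(1398) + (-3)·(486) + (0)·(537) + (0)·(-1265) = 538
  c_7 = (-2)·(570) + (-1)·(-499) + (-2)·(-340) + (2)·(1398) + (-6)·(486) + (1)·(537) + (0)·(-1265) = 456
p = 5; digits c_i = Σ_j d_{ij}·5^j, 0 ≤ d_{ij} < 5:
  c_1 = 191 = 1·5^0 + 3·5^1 + 2·5^2 + 1·5^3
  c_2 = 340 = 0·5^0 + 3·5^1 + 3·5^2 + 2·5^3
  c_3 = 426 = 1·5^0 + 0·5^1 + 2·5^2 + 3·5^3
  c_4 = 323 = 3·5^0 + 4·5^1 + 2·5^2 + 2·5^3
  c_5 = 196 = 1·5^0 + 4·5^1 + 2·5^2 + 1·5^3
  c_6 = 538 = 3·5^0 + 2·5^1 + 1·5^2 + 4·5^3
  c_7 = 456 = 1·5^0 + 1·5^1 + 3·5^2 + 3·5^3
λ_0 = (1, 0, 1, 3, 1, 3, 1)
λ_1 = (3, 3, 0, 4, 4, 2, 1)
λ_2 = (2, 3, 2, 2, 2, 1, 3)
λ_3 = (1, 2, 3, 2, 1, 4, 3)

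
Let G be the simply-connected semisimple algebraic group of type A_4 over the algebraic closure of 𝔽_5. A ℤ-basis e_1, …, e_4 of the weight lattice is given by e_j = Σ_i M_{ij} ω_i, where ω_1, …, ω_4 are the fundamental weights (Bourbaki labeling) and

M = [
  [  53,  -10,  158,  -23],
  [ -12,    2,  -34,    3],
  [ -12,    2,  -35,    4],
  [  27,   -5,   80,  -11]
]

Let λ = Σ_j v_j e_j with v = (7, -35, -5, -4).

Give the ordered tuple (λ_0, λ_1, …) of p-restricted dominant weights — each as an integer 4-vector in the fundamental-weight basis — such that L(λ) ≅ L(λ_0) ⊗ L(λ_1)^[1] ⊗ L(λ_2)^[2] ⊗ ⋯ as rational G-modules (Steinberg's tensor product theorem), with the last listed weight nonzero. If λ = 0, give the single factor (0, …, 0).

Change of basis e → ω: c = M·v where v = (7, -35, -5, -4):
  c_1 = (53)·(7) + (-10)·(-35) + (158)·(-5) + (-23)·(-4) = 23
  c_2 = (-12)·(7) + (2)·(-35) + (-34)·(-5) + (3)·(-4) = 4
  c_3 = (-12)·(7) + (2)·(-35) + (-35)·(-5) + (4)·(-4) = 5
  c_4 = (27)·(7) + (-5)·(-35) + (80)·(-5) + (-11)·(-4) = 8
Writing each c_i in base p = 5:
  c_1 = 23 = 3·5^0 + 4·5^1
  c_2 = 4 = 4·5^0
  c_3 = 5 = 0·5^0 + 1·5^1
  c_4 = 8 = 3·5^0 + 1·5^1
λ_0 = (3, 4, 0, 3)
λ_1 = (4, 0, 1, 1)

((3, 4, 0, 3), (4, 0, 1, 1))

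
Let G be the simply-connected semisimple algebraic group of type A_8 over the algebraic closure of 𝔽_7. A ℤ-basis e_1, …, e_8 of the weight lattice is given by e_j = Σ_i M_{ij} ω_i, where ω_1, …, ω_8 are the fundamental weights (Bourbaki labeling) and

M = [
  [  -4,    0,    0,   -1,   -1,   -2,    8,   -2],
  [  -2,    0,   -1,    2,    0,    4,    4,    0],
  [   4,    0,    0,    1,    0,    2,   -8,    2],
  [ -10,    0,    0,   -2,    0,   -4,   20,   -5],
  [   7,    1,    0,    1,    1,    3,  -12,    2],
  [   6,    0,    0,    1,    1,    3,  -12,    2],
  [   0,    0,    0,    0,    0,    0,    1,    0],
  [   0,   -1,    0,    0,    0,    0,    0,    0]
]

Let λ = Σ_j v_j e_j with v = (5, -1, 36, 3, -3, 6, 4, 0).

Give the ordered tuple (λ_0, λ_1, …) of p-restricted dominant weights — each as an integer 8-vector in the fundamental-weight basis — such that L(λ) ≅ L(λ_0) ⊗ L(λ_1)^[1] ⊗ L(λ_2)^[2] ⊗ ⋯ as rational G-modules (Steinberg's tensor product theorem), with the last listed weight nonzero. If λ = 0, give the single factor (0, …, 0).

Change of basis e → ω: c = M·v where v = (5, -1, 36, 3, -3, 6, 4, 0):
  c_1 = (-4)·(5) + (0)·(-1) + (0)·(36) + (-1)·(3) + (-1)·(-3) + (-2)·(6) + (8)·(4) + (-2)·(0) = 0
  c_2 = (-2)·(5) + (0)·(-1) + (-1)·(36) + (2)·(3) + (0)·(-3) + (4)·(6) + (4)·(4) + (0)·(0) = 0
  c_3 = (4)·(5) + (0)·(-1) + (0)·(36) + (1)·(3) + (0)·(-3) + (2)·(6) + (-8)·(4) + (2)·(0) = 3
  c_4 = (-10)·(5) + (0)·(-1) + (0)·(36) + (-2)·(3) + (0)·(-3) + (-4)·(6) + (20)·(4) + (-5)·(0) = 0
  c_5 = (7)·(5) + (1)·(-1) + (0)·(36) + (1)·(3) + (1)·(-3) + (3)·(6) + (-12)·(4) + (2)·(0) = 4
  c_6 = (6)·(5) + (0)·(-1) + (0)·(36) + (1)·(3) + (1)·(-3) + (3)·(6) + (-12)·(4) + (2)·(0) = 0
  c_7 = (0)·(5) + (0)·(-1) + (0)·(36) + (0)·(3) + (0)·(-3) + (0)·(6) + (1)·(4) + (0)·(0) = 4
  c_8 = (0)·(5) + (-1)·(-1) + (0)·(36) + (0)·(3) + (0)·(-3) + (0)·(6) + (0)·(4) + (0)·(0) = 1
p = 7; digits c_i = Σ_j d_{ij}·7^j, 0 ≤ d_{ij} < 7:
  c_1 = 0
  c_2 = 0
  c_3 = 3 = 3·7^0
  c_4 = 0
  c_5 = 4 = 4·7^0
  c_6 = 0
  c_7 = 4 = 4·7^0
  c_8 = 1 = 1·7^0
λ_0 = (0, 0, 3, 0, 4, 0, 4, 1)

((0, 0, 3, 0, 4, 0, 4, 1),)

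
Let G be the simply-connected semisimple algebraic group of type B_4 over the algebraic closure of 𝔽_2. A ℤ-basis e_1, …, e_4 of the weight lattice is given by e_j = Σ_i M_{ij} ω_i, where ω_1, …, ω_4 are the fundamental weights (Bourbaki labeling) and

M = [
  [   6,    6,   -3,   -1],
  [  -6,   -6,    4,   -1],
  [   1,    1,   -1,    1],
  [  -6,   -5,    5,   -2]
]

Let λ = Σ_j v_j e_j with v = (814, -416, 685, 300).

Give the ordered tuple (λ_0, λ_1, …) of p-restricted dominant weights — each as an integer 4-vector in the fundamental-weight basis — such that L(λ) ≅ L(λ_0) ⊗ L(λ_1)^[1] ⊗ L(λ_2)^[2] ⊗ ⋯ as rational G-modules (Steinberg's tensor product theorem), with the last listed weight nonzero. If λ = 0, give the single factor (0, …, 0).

In the fundamental-weight basis, λ has coordinates c = M·v (v = (814, -416, 685, 300)):
  c_1 = 6·814 + (6)·(-416) + (-3)·(685) + (-1)·(300) = 33
  c_2 = (-6)·(814) + (-6)·(-416) + 4·685 + (-1)·(300) = 52
  c_3 = 1·814 + (1)·(-416) + (-1)·(685) + 1·300 = 13
  c_4 = (-6)·(814) + (-5)·(-416) + 5·685 + (-2)·(300) = 21
Expand coordinatewise in base 2:
  c_1 = 33 = 1·2^0 + 0·2^1 + 0·2^2 + 0·2^3 + 0·2^4 + 1·2^5
  c_2 = 52 = 0·2^0 + 0·2^1 + 1·2^2 + 0·2^3 + 1·2^4 + 1·2^5
  c_3 = 13 = 1·2^0 + 0·2^1 + 1·2^2 + 1·2^3
  c_4 = 21 = 1·2^0 + 0·2^1 + 1·2^2 + 0·2^3 + 1·2^4
Factor λ_0 = (1, 0, 1, 1)
Factor λ_1 = (0, 0, 0, 0)
Factor λ_2 = (0, 1, 1, 1)
Factor λ_3 = (0, 0, 1, 0)
Factor λ_4 = (0, 1, 0, 1)
Factor λ_5 = (1, 1, 0, 0)

((1, 0, 1, 1), (0, 0, 0, 0), (0, 1, 1, 1), (0, 0, 1, 0), (0, 1, 0, 1), (1, 1, 0, 0))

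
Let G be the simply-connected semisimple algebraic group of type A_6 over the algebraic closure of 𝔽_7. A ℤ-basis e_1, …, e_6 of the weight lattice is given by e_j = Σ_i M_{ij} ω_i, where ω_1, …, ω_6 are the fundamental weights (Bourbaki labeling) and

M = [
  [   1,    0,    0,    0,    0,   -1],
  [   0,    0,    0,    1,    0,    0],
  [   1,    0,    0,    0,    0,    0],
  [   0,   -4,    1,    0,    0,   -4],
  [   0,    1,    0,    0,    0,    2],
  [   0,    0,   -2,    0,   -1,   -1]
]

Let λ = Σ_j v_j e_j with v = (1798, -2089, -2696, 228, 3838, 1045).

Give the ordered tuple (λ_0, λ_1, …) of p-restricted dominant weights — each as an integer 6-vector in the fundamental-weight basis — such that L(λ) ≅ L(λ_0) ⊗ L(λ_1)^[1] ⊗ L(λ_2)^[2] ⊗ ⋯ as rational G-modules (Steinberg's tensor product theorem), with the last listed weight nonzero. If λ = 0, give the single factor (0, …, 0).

((4, 4, 6, 3, 1, 5), (2, 4, 4, 1, 0, 2), (1, 4, 1, 2, 0, 3), (2, 0, 5, 4, 0, 1))

Compute c_i = Σ_j M_{ij} v_j with v = (1798, -2089, -2696, 228, 3838, 1045):
  c_1 = 1*1798 + 0*-2089 + 0*-2696 + 0*228 + 0*3838 + -1*1045 = 753
  c_2 = 0*1798 + 0*-2089 + 0*-2696 + 1*228 + 0*3838 + 0*1045 = 228
  c_3 = 1*1798 + 0*-2089 + 0*-2696 + 0*228 + 0*3838 + 0*1045 = 1798
  c_4 = 0*1798 + -4*-2089 + 1*-2696 + 0*228 + 0*3838 + -4*1045 = 1480
  c_5 = 0*1798 + 1*-2089 + 0*-2696 + 0*228 + 0*3838 + 2*1045 = 1
  c_6 = 0*1798 + 0*-2089 + -2*-2696 + 0*228 + -1*3838 + -1*1045 = 509
p = 7; digits c_i = Σ_j d_{ij}·7^j, 0 ≤ d_{ij} < 7:
  c_1 = 753 = 4·7^0 + 2·7^1 + 1·7^2 + 2·7^3
  c_2 = 228 = 4·7^0 + 4·7^1 + 4·7^2
  c_3 = 1798 = 6·7^0 + 4·7^1 + 1·7^2 + 5·7^3
  c_4 = 1480 = 3·7^0 + 1·7^1 + 2·7^2 + 4·7^3
  c_5 = 1 = 1·7^0
  c_6 = 509 = 5·7^0 + 2·7^1 + 3·7^2 + 1·7^3
p-restricted factor λ_0 = (4, 4, 6, 3, 1, 5)
p-restricted factor λ_1 = (2, 4, 4, 1, 0, 2)
p-restricted factor λ_2 = (1, 4, 1, 2, 0, 3)
p-restricted factor λ_3 = (2, 0, 5, 4, 0, 1)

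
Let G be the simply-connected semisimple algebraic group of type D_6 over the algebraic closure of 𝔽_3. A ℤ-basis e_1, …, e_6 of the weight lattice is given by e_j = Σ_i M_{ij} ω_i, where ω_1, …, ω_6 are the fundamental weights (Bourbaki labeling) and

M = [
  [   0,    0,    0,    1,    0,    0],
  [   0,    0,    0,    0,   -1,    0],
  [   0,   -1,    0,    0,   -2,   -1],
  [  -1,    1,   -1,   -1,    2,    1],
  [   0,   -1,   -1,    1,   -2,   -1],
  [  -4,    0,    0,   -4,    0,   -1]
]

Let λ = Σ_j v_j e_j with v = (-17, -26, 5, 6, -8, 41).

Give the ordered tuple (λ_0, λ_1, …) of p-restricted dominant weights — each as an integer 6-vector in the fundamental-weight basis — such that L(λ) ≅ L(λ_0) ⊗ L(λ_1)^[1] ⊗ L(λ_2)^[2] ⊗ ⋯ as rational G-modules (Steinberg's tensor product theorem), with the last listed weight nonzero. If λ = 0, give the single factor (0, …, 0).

Compute c_i = Σ_j M_{ij} v_j with v = (-17, -26, 5, 6, -8, 41):
  c_1 = (0)·(-17) + (0)·(-26) + 0·5 + 1·6 + (0)·(-8) + 0·41 = 6
  c_2 = (0)·(-17) + (0)·(-26) + 0·5 + 0·6 + (-1)·(-8) + 0·41 = 8
  c_3 = (0)·(-17) + (-1)·(-26) + 0·5 + 0·6 + (-2)·(-8) + (-1)·(41) = 1
  c_4 = (-1)·(-17) + (1)·(-26) + (-1)·(5) + (-1)·(6) + (2)·(-8) + 1·41 = 5
  c_5 = (0)·(-17) + (-1)·(-26) + (-1)·(5) + 1·6 + (-2)·(-8) + (-1)·(41) = 2
  c_6 = (-4)·(-17) + (0)·(-26) + 0·5 + (-4)·(6) + (0)·(-8) + (-1)·(41) = 3
Writing each c_i in base p = 3:
  c_1 = 6 = 0·3^0 + 2·3^1
  c_2 = 8 = 2·3^0 + 2·3^1
  c_3 = 1 = 1·3^0
  c_4 = 5 = 2·3^0 + 1·3^1
  c_5 = 2 = 2·3^0
  c_6 = 3 = 0·3^0 + 1·3^1
p-restricted factor λ_0 = (0, 2, 1, 2, 2, 0)
p-restricted factor λ_1 = (2, 2, 0, 1, 0, 1)

((0, 2, 1, 2, 2, 0), (2, 2, 0, 1, 0, 1))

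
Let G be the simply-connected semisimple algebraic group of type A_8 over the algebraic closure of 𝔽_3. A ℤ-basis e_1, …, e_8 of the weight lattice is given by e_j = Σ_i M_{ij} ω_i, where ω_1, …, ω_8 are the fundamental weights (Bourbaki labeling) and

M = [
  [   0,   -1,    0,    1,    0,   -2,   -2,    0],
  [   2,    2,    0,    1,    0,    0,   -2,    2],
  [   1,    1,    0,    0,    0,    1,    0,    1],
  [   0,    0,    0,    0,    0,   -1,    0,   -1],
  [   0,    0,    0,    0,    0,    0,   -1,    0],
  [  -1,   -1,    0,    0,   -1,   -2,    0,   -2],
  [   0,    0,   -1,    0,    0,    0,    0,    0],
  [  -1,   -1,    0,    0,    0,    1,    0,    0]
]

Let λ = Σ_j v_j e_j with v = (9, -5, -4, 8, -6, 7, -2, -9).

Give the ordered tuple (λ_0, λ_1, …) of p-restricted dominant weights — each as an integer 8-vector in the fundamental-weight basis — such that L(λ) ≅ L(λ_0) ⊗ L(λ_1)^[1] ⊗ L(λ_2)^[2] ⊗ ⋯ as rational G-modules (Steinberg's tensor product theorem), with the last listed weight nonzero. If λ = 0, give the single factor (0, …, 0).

ω-coordinates c = M·v, v = (9, -5, -4, 8, -6, 7, -2, -9):
  c_1 = (0)·(9) + (-1)·(-5) + (0)·(-4) + (1)·(8) + (0)·(-6) + (-2)·(7) + (-2)·(-2) + (0)·(-9) = 3
  c_2 = (2)·(9) + (2)·(-5) + (0)·(-4) + (1)·(8) + (0)·(-6) + (0)·(7) + (-2)·(-2) + (2)·(-9) = 2
  c_3 = (1)·(9) + (1)·(-5) + (0)·(-4) + (0)·(8) + (0)·(-6) + (1)·(7) + (0)·(-2) + (1)·(-9) = 2
  c_4 = (0)·(9) + (0)·(-5) + (0)·(-4) + (0)·(8) + (0)·(-6) + (-1)·(7) + (0)·(-2) + (-1)·(-9) = 2
  c_5 = (0)·(9) + (0)·(-5) + (0)·(-4) + (0)·(8) + (0)·(-6) + (0)·(7) + (-1)·(-2) + (0)·(-9) = 2
  c_6 = (-1)·(9) + (-1)·(-5) + (0)·(-4) + (0)·(8) + (-1)·(-6) + (-2)·(7) + (0)·(-2) + (-2)·(-9) = 6
  c_7 = (0)·(9) + (0)·(-5) + (-1)·(-4) + (0)·(8) + (0)·(-6) + (0)·(7) + (0)·(-2) + (0)·(-9) = 4
  c_8 = (-1)·(9) + (-1)·(-5) + (0)·(-4) + (0)·(8) + (0)·(-6) + (1)·(7) + (0)·(-2) + (0)·(-9) = 3
Expand coordinatewise in base 3:
  c_1 = 3 = 0·3^0 + 1·3^1
  c_2 = 2 = 2·3^0
  c_3 = 2 = 2·3^0
  c_4 = 2 = 2·3^0
  c_5 = 2 = 2·3^0
  c_6 = 6 = 0·3^0 + 2·3^1
  c_7 = 4 = 1·3^0 + 1·3^1
  c_8 = 3 = 0·3^0 + 1·3^1
p-restricted factor λ_0 = (0, 2, 2, 2, 2, 0, 1, 0)
p-restricted factor λ_1 = (1, 0, 0, 0, 0, 2, 1, 1)

((0, 2, 2, 2, 2, 0, 1, 0), (1, 0, 0, 0, 0, 2, 1, 1))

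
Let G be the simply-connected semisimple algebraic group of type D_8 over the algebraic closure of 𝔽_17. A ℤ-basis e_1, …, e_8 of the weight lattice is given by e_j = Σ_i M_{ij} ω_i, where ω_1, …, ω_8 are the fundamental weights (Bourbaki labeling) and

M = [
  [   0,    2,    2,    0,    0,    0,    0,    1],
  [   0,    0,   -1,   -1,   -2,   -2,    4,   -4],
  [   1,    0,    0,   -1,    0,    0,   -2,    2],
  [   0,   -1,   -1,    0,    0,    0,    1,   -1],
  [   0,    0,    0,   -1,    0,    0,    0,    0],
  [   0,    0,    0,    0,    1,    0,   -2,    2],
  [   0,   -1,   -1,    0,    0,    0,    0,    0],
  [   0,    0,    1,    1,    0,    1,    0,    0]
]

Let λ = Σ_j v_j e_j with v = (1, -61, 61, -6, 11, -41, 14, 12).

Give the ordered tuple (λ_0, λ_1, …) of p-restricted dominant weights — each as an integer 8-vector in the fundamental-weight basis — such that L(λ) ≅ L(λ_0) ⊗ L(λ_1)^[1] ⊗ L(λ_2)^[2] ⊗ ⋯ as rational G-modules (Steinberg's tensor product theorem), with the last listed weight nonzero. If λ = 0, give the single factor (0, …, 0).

((12, 13, 3, 2, 6, 7, 0, 14),)

Converting to the ω-basis (c_i = row i of M dotted with v = (1, -61, 61, -6, 11, -41, 14, 12)):
  c_1 = 0*1 + 2*-61 + 2*61 + 0*-6 + 0*11 + 0*-41 + 0*14 + 1*12 = 12
  c_2 = 0*1 + 0*-61 + -1*61 + -1*-6 + -2*11 + -2*-41 + 4*14 + -4*12 = 13
  c_3 = 1*1 + 0*-61 + 0*61 + -1*-6 + 0*11 + 0*-41 + -2*14 + 2*12 = 3
  c_4 = 0*1 + -1*-61 + -1*61 + 0*-6 + 0*11 + 0*-41 + 1*14 + -1*12 = 2
  c_5 = 0*1 + 0*-61 + 0*61 + -1*-6 + 0*11 + 0*-41 + 0*14 + 0*12 = 6
  c_6 = 0*1 + 0*-61 + 0*61 + 0*-6 + 1*11 + 0*-41 + -2*14 + 2*12 = 7
  c_7 = 0*1 + -1*-61 + -1*61 + 0*-6 + 0*11 + 0*-41 + 0*14 + 0*12 = 0
  c_8 = 0*1 + 0*-61 + 1*61 + 1*-6 + 0*11 + 1*-41 + 0*14 + 0*12 = 14
Base-17 expansion of each c_i:
  c_1 = 12 = 12·17^0
  c_2 = 13 = 13·17^0
  c_3 = 3 = 3·17^0
  c_4 = 2 = 2·17^0
  c_5 = 6 = 6·17^0
  c_6 = 7 = 7·17^0
  c_7 = 0
  c_8 = 14 = 14·17^0
λ_0 = (12, 13, 3, 2, 6, 7, 0, 14)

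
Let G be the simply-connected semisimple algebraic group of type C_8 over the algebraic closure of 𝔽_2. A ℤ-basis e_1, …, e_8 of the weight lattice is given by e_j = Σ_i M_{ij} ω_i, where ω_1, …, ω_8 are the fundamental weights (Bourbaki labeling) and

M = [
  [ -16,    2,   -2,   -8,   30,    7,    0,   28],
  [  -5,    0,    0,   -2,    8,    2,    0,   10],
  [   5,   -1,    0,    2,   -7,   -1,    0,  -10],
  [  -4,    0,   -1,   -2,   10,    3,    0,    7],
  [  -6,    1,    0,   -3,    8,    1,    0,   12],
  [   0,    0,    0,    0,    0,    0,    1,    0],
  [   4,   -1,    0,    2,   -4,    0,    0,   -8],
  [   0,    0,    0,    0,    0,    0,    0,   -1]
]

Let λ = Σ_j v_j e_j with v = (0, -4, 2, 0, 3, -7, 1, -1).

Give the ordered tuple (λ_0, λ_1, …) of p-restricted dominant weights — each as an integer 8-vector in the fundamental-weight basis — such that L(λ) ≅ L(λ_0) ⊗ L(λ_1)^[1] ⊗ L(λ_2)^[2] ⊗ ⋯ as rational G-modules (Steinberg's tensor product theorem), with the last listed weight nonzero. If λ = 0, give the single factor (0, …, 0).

Converting to the ω-basis (c_i = row i of M dotted with v = (0, -4, 2, 0, 3, -7, 1, -1)):
  c_1 = (-16)·(0) + (2)·(-4) + (-2)·(2) + (-8)·(0) + 30·3 + (7)·(-7) + 0·1 + (28)·(-1) = 1
  c_2 = (-5)·(0) + (0)·(-4) + 0·2 + (-2)·(0) + 8·3 + (2)·(-7) + 0·1 + (10)·(-1) = 0
  c_3 = 5·0 + (-1)·(-4) + 0·2 + 2·0 + (-7)·(3) + (-1)·(-7) + 0·1 + (-10)·(-1) = 0
  c_4 = (-4)·(0) + (0)·(-4) + (-1)·(2) + (-2)·(0) + 10·3 + (3)·(-7) + 0·1 + (7)·(-1) = 0
  c_5 = (-6)·(0) + (1)·(-4) + 0·2 + (-3)·(0) + 8·3 + (1)·(-7) + 0·1 + (12)·(-1) = 1
  c_6 = 0·0 + (0)·(-4) + 0·2 + 0·0 + 0·3 + (0)·(-7) + 1·1 + (0)·(-1) = 1
  c_7 = 4·0 + (-1)·(-4) + 0·2 + 2·0 + (-4)·(3) + (0)·(-7) + 0·1 + (-8)·(-1) = 0
  c_8 = 0·0 + (0)·(-4) + 0·2 + 0·0 + 0·3 + (0)·(-7) + 0·1 + (-1)·(-1) = 1
Base-2 expansion of each c_i:
  c_1 = 1 = 1·2^0
  c_2 = 0
  c_3 = 0
  c_4 = 0
  c_5 = 1 = 1·2^0
  c_6 = 1 = 1·2^0
  c_7 = 0
  c_8 = 1 = 1·2^0
λ_0 = (1, 0, 0, 0, 1, 1, 0, 1)

((1, 0, 0, 0, 1, 1, 0, 1),)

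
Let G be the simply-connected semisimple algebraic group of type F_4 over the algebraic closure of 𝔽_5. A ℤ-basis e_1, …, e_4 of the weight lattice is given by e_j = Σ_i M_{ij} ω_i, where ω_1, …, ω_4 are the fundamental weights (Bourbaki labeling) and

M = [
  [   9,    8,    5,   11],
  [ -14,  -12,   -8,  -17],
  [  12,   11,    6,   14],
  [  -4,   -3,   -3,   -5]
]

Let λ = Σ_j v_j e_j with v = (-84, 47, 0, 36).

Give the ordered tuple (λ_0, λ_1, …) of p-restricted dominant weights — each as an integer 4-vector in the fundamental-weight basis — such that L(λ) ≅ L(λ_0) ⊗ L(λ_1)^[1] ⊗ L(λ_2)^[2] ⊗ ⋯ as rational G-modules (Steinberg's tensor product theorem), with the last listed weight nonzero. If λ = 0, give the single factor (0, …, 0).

Compute c_i = Σ_j M_{ij} v_j with v = (-84, 47, 0, 36):
  c_1 = (9)·(-84) + 8·47 + 5·0 + 11·36 = 16
  c_2 = (-14)·(-84) + (-12)·(47) + (-8)·(0) + (-17)·(36) = 0
  c_3 = (12)·(-84) + 11·47 + 6·0 + 14·36 = 13
  c_4 = (-4)·(-84) + (-3)·(47) + (-3)·(0) + (-5)·(36) = 15
Writing each c_i in base p = 5:
  c_1 = 16 = 1·5^0 + 3·5^1
  c_2 = 0
  c_3 = 13 = 3·5^0 + 2·5^1
  c_4 = 15 = 0·5^0 + 3·5^1
Factor λ_0 = (1, 0, 3, 0)
Factor λ_1 = (3, 0, 2, 3)

((1, 0, 3, 0), (3, 0, 2, 3))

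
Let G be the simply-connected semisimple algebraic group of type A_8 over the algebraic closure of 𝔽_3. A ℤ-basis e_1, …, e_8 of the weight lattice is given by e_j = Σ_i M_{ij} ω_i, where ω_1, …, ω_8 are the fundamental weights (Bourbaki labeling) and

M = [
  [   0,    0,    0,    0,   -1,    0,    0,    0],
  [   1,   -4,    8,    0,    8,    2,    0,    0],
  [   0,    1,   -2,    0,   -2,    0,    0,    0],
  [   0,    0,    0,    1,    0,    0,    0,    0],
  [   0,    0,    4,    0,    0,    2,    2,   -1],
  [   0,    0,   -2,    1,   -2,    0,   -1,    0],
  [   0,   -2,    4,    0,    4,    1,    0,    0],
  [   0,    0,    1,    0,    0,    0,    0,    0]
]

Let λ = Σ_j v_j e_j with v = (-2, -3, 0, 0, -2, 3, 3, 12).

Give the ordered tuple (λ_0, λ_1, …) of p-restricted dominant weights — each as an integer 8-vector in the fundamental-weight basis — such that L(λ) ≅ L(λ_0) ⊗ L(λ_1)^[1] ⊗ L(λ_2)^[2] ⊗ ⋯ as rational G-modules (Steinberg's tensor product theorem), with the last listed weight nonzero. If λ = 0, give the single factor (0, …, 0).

ω-coordinates c = M·v, v = (-2, -3, 0, 0, -2, 3, 3, 12):
  c_1 = (0)·(-2) + (0)·(-3) + (0)·(0) + (0)·(0) + (-1)·(-2) + (0)·(3) + (0)·(3) + (0)·(12) = 2
  c_2 = (1)·(-2) + (-4)·(-3) + (8)·(0) + (0)·(0) + (8)·(-2) + (2)·(3) + (0)·(3) + (0)·(12) = 0
  c_3 = (0)·(-2) + (1)·(-3) + (-2)·(0) + (0)·(0) + (-2)·(-2) + (0)·(3) + (0)·(3) + (0)·(12) = 1
  c_4 = (0)·(-2) + (0)·(-3) + (0)·(0) + (1)·(0) + (0)·(-2) + (0)·(3) + (0)·(3) + (0)·(12) = 0
  c_5 = (0)·(-2) + (0)·(-3) + (4)·(0) + (0)·(0) + (0)·(-2) + (2)·(3) + (2)·(3) + (-1)·(12) = 0
  c_6 = (0)·(-2) + (0)·(-3) + (-2)·(0) + (1)·(0) + (-2)·(-2) + (0)·(3) + (-1)·(3) + (0)·(12) = 1
  c_7 = (0)·(-2) + (-2)·(-3) + (4)·(0) + (0)·(0) + (4)·(-2) + (1)·(3) + (0)·(3) + (0)·(12) = 1
  c_8 = (0)·(-2) + (0)·(-3) + (1)·(0) + (0)·(0) + (0)·(-2) + (0)·(3) + (0)·(3) + (0)·(12) = 0
Writing each c_i in base p = 3:
  c_1 = 2 = 2·3^0
  c_2 = 0
  c_3 = 1 = 1·3^0
  c_4 = 0
  c_5 = 0
  c_6 = 1 = 1·3^0
  c_7 = 1 = 1·3^0
  c_8 = 0
Factor λ_0 = (2, 0, 1, 0, 0, 1, 1, 0)

((2, 0, 1, 0, 0, 1, 1, 0),)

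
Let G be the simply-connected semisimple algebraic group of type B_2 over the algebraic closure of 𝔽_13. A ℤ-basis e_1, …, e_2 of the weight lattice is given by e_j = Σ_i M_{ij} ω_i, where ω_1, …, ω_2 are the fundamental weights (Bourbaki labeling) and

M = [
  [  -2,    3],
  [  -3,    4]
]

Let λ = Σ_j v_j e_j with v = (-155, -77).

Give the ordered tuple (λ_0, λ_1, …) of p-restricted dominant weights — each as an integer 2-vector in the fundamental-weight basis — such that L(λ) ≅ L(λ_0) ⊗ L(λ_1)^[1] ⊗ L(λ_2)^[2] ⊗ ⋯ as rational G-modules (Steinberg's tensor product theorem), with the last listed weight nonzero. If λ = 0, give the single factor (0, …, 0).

Change of basis e → ω: c = M·v where v = (-155, -77):
  c_1 = (-2)·(-155) + (3)·(-77) = 79
  c_2 = (-3)·(-155) + (4)·(-77) = 157
Writing each c_i in base p = 13:
  c_1 = 79 = 1·13^0 + 6·13^1
  c_2 = 157 = 1·13^0 + 12·13^1
λ_0 = (1, 1)
λ_1 = (6, 12)

((1, 1), (6, 12))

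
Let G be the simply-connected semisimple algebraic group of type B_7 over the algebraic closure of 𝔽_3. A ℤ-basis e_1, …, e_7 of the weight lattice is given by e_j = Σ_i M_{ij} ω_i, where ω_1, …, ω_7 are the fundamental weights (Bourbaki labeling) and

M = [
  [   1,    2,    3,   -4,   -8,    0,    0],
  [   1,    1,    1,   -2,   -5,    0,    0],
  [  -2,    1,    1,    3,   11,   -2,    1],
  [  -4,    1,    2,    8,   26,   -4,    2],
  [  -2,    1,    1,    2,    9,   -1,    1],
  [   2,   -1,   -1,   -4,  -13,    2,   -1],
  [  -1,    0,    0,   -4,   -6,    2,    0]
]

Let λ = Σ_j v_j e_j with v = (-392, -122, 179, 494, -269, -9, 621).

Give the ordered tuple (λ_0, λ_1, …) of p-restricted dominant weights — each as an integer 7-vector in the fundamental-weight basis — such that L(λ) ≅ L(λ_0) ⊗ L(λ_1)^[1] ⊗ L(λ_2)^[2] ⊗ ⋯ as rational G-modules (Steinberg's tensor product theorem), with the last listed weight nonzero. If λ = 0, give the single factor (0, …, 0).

Change of basis e → ω: c = M·v where v = (-392, -122, 179, 494, -269, -9, 621):
  c_1 = (1)·(-392) + (2)·(-122) + 3·179 + (-4)·(494) + (-8)·(-269) + (0)·(-9) + 0·621 = 77
  c_2 = (1)·(-392) + (1)·(-122) + 1·179 + (-2)·(494) + (-5)·(-269) + (0)·(-9) + 0·621 = 22
  c_3 = (-2)·(-392) + (1)·(-122) + 1·179 + 3·494 + (11)·(-269) + (-2)·(-9) + 1·621 = 3
  c_4 = (-4)·(-392) + (1)·(-122) + 2·179 + 8·494 + (26)·(-269) + (-4)·(-9) + 2·621 = 40
  c_5 = (-2)·(-392) + (1)·(-122) + 1·179 + 2·494 + (9)·(-269) + (-1)·(-9) + 1·621 = 38
  c_6 = (2)·(-392) + (-1)·(-122) + (-1)·(179) + (-4)·(494) + (-13)·(-269) + (2)·(-9) + (-1)·(621) = 41
  c_7 = (-1)·(-392) + (0)·(-122) + 0·179 + (-4)·(494) + (-6)·(-269) + (2)·(-9) + 0·621 = 12
Base-3 expansion of each c_i:
  c_1 = 77 = 2·3^0 + 1·3^1 + 2·3^2 + 2·3^3
  c_2 = 22 = 1·3^0 + 1·3^1 + 2·3^2
  c_3 = 3 = 0·3^0 + 1·3^1
  c_4 = 40 = 1·3^0 + 1·3^1 + 1·3^2 + 1·3^3
  c_5 = 38 = 2·3^0 + 0·3^1 + 1·3^2 + 1·3^3
  c_6 = 41 = 2·3^0 + 1·3^1 + 1·3^2 + 1·3^3
  c_7 = 12 = 0·3^0 + 1·3^1 + 1·3^2
p-restricted factor λ_0 = (2, 1, 0, 1, 2, 2, 0)
p-restricted factor λ_1 = (1, 1, 1, 1, 0, 1, 1)
p-restricted factor λ_2 = (2, 2, 0, 1, 1, 1, 1)
p-restricted factor λ_3 = (2, 0, 0, 1, 1, 1, 0)

((2, 1, 0, 1, 2, 2, 0), (1, 1, 1, 1, 0, 1, 1), (2, 2, 0, 1, 1, 1, 1), (2, 0, 0, 1, 1, 1, 0))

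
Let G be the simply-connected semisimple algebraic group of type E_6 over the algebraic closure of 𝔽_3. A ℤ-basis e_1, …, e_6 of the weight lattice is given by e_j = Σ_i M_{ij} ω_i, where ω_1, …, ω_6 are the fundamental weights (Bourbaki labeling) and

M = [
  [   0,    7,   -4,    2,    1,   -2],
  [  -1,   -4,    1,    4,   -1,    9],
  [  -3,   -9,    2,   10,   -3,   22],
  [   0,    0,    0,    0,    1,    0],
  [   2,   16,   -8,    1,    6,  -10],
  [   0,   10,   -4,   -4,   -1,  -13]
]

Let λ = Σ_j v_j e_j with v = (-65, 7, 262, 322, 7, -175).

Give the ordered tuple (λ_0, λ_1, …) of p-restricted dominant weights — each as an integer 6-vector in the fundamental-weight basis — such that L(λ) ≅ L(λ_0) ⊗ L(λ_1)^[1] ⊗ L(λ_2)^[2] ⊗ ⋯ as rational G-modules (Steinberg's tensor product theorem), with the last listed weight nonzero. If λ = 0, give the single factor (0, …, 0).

((2, 2, 2, 1, 0, 2), (0, 1, 1, 2, 0, 0))

Converting to the ω-basis (c_i = row i of M dotted with v = (-65, 7, 262, 322, 7, -175)):
  c_1 = 0*-65 + 7*7 + -4*262 + 2*322 + 1*7 + -2*-175 = 2
  c_2 = -1*-65 + -4*7 + 1*262 + 4*322 + -1*7 + 9*-175 = 5
  c_3 = -3*-65 + -9*7 + 2*262 + 10*322 + -3*7 + 22*-175 = 5
  c_4 = 0*-65 + 0*7 + 0*262 + 0*322 + 1*7 + 0*-175 = 7
  c_5 = 2*-65 + 16*7 + -8*262 + 1*322 + 6*7 + -10*-175 = 0
  c_6 = 0*-65 + 10*7 + -4*262 + -4*322 + -1*7 + -13*-175 = 2
p = 3; digits c_i = Σ_j d_{ij}·3^j, 0 ≤ d_{ij} < 3:
  c_1 = 2 = 2·3^0
  c_2 = 5 = 2·3^0 + 1·3^1
  c_3 = 5 = 2·3^0 + 1·3^1
  c_4 = 7 = 1·3^0 + 2·3^1
  c_5 = 0
  c_6 = 2 = 2·3^0
p-restricted factor λ_0 = (2, 2, 2, 1, 0, 2)
p-restricted factor λ_1 = (0, 1, 1, 2, 0, 0)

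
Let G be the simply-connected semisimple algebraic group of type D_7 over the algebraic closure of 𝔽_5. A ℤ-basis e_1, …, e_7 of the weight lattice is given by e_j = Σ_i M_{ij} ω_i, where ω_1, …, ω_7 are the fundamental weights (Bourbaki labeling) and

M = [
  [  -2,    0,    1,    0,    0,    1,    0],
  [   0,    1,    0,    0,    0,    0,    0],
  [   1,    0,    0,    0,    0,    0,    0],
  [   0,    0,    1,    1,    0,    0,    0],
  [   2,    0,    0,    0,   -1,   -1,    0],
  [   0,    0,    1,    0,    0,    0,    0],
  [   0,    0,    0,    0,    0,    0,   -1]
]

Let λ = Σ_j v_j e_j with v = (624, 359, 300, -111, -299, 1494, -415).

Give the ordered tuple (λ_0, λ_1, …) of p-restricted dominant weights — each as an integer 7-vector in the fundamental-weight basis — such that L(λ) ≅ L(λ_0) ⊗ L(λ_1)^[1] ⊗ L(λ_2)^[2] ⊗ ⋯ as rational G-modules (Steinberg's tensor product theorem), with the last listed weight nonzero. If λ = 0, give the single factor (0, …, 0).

Compute c_i = Σ_j M_{ij} v_j with v = (624, 359, 300, -111, -299, 1494, -415):
  c_1 = -2*624 + 0*359 + 1*300 + 0*-111 + 0*-299 + 1*1494 + 0*-415 = 546
  c_2 = 0*624 + 1*359 + 0*300 + 0*-111 + 0*-299 + 0*1494 + 0*-415 = 359
  c_3 = 1*624 + 0*359 + 0*300 + 0*-111 + 0*-299 + 0*1494 + 0*-415 = 624
  c_4 = 0*624 + 0*359 + 1*300 + 1*-111 + 0*-299 + 0*1494 + 0*-415 = 189
  c_5 = 2*624 + 0*359 + 0*300 + 0*-111 + -1*-299 + -1*1494 + 0*-415 = 53
  c_6 = 0*624 + 0*359 + 1*300 + 0*-111 + 0*-299 + 0*1494 + 0*-415 = 300
  c_7 = 0*624 + 0*359 + 0*300 + 0*-111 + 0*-299 + 0*1494 + -1*-415 = 415
Base-5 expansion of each c_i:
  c_1 = 546 = 1·5^0 + 4·5^1 + 1·5^2 + 4·5^3
  c_2 = 359 = 4·5^0 + 1·5^1 + 4·5^2 + 2·5^3
  c_3 = 624 = 4·5^0 + 4·5^1 + 4·5^2 + 4·5^3
  c_4 = 189 = 4·5^0 + 2·5^1 + 2·5^2 + 1·5^3
  c_5 = 53 = 3·5^0 + 0·5^1 + 2·5^2
  c_6 = 300 = 0·5^0 + 0·5^1 + 2·5^2 + 2·5^3
  c_7 = 415 = 0·5^0 + 3·5^1 + 1·5^2 + 3·5^3
Factor λ_0 = (1, 4, 4, 4, 3, 0, 0)
Factor λ_1 = (4, 1, 4, 2, 0, 0, 3)
Factor λ_2 = (1, 4, 4, 2, 2, 2, 1)
Factor λ_3 = (4, 2, 4, 1, 0, 2, 3)

((1, 4, 4, 4, 3, 0, 0), (4, 1, 4, 2, 0, 0, 3), (1, 4, 4, 2, 2, 2, 1), (4, 2, 4, 1, 0, 2, 3))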